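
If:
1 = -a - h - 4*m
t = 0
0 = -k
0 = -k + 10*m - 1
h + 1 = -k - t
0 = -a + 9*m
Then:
No Solution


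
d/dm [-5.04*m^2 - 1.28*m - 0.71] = -10.08*m - 1.28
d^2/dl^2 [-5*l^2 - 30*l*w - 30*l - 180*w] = -10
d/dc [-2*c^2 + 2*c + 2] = 2 - 4*c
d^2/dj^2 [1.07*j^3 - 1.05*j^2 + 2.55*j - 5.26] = 6.42*j - 2.1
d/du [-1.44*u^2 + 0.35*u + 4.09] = 0.35 - 2.88*u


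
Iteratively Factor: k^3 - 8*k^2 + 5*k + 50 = (k - 5)*(k^2 - 3*k - 10) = (k - 5)^2*(k + 2)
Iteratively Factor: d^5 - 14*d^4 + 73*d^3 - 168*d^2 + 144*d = (d - 4)*(d^4 - 10*d^3 + 33*d^2 - 36*d) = (d - 4)*(d - 3)*(d^3 - 7*d^2 + 12*d) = (d - 4)^2*(d - 3)*(d^2 - 3*d) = (d - 4)^2*(d - 3)^2*(d)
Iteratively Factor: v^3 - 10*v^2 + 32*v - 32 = (v - 4)*(v^2 - 6*v + 8) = (v - 4)^2*(v - 2)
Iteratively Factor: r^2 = (r)*(r)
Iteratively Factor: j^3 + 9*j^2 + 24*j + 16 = (j + 4)*(j^2 + 5*j + 4) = (j + 4)^2*(j + 1)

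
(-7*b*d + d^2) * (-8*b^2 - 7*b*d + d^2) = 56*b^3*d + 41*b^2*d^2 - 14*b*d^3 + d^4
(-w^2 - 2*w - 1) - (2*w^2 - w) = -3*w^2 - w - 1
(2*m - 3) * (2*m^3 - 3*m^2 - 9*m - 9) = 4*m^4 - 12*m^3 - 9*m^2 + 9*m + 27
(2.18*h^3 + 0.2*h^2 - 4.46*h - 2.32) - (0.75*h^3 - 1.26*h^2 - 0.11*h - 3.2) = 1.43*h^3 + 1.46*h^2 - 4.35*h + 0.88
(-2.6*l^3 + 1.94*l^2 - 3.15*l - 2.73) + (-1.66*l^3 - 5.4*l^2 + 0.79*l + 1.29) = -4.26*l^3 - 3.46*l^2 - 2.36*l - 1.44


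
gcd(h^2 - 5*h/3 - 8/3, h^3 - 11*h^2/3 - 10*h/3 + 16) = h - 8/3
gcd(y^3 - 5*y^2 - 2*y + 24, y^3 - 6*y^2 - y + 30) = y^2 - y - 6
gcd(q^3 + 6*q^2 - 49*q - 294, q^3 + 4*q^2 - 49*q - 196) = q^2 - 49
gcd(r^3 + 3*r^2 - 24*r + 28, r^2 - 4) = r - 2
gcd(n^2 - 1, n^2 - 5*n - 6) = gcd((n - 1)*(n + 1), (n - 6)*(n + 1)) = n + 1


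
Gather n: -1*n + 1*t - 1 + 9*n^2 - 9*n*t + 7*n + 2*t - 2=9*n^2 + n*(6 - 9*t) + 3*t - 3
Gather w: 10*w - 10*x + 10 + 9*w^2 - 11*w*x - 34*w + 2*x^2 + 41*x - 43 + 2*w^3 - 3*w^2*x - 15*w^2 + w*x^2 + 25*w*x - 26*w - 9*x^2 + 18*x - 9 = 2*w^3 + w^2*(-3*x - 6) + w*(x^2 + 14*x - 50) - 7*x^2 + 49*x - 42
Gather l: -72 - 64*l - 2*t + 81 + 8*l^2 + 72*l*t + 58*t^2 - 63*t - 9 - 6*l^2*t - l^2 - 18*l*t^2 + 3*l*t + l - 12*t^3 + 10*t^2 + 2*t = l^2*(7 - 6*t) + l*(-18*t^2 + 75*t - 63) - 12*t^3 + 68*t^2 - 63*t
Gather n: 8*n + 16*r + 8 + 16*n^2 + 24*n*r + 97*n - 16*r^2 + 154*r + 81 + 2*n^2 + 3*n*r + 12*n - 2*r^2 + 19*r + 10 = 18*n^2 + n*(27*r + 117) - 18*r^2 + 189*r + 99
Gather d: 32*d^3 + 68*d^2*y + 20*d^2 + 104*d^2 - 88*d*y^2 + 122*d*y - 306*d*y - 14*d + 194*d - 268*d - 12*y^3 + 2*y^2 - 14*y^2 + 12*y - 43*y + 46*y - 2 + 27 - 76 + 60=32*d^3 + d^2*(68*y + 124) + d*(-88*y^2 - 184*y - 88) - 12*y^3 - 12*y^2 + 15*y + 9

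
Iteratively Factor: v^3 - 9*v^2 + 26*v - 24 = (v - 2)*(v^2 - 7*v + 12) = (v - 3)*(v - 2)*(v - 4)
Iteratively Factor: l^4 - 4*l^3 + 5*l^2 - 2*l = (l)*(l^3 - 4*l^2 + 5*l - 2) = l*(l - 1)*(l^2 - 3*l + 2) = l*(l - 2)*(l - 1)*(l - 1)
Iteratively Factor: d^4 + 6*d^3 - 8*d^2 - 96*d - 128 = (d + 4)*(d^3 + 2*d^2 - 16*d - 32) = (d + 2)*(d + 4)*(d^2 - 16) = (d - 4)*(d + 2)*(d + 4)*(d + 4)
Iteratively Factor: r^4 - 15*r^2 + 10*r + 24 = (r - 2)*(r^3 + 2*r^2 - 11*r - 12) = (r - 2)*(r + 1)*(r^2 + r - 12) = (r - 2)*(r + 1)*(r + 4)*(r - 3)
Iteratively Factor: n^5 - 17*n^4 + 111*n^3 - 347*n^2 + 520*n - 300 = (n - 5)*(n^4 - 12*n^3 + 51*n^2 - 92*n + 60) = (n - 5)*(n - 3)*(n^3 - 9*n^2 + 24*n - 20) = (n - 5)^2*(n - 3)*(n^2 - 4*n + 4) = (n - 5)^2*(n - 3)*(n - 2)*(n - 2)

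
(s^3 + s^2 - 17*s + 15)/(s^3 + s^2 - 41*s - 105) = (s^2 - 4*s + 3)/(s^2 - 4*s - 21)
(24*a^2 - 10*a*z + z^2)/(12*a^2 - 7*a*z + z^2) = (-6*a + z)/(-3*a + z)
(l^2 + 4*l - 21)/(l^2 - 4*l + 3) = (l + 7)/(l - 1)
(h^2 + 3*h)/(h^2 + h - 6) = h/(h - 2)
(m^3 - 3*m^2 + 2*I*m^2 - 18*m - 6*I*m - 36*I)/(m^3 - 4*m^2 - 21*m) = (m^2 + 2*m*(-3 + I) - 12*I)/(m*(m - 7))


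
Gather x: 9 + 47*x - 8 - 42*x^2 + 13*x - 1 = -42*x^2 + 60*x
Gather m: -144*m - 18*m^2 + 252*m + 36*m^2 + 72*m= 18*m^2 + 180*m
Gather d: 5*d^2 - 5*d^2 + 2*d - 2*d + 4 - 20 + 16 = 0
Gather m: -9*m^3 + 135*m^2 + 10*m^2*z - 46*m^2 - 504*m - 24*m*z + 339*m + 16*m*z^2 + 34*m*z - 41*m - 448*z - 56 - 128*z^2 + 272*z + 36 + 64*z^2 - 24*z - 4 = -9*m^3 + m^2*(10*z + 89) + m*(16*z^2 + 10*z - 206) - 64*z^2 - 200*z - 24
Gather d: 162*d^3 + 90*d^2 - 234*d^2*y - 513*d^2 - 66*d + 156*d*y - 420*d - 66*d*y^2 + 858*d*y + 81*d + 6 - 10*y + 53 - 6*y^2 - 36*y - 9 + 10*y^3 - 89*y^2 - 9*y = 162*d^3 + d^2*(-234*y - 423) + d*(-66*y^2 + 1014*y - 405) + 10*y^3 - 95*y^2 - 55*y + 50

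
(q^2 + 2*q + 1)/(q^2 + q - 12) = (q^2 + 2*q + 1)/(q^2 + q - 12)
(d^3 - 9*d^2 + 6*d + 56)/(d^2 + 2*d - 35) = (d^3 - 9*d^2 + 6*d + 56)/(d^2 + 2*d - 35)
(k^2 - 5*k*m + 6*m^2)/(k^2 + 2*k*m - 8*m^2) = (k - 3*m)/(k + 4*m)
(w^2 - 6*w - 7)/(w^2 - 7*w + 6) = (w^2 - 6*w - 7)/(w^2 - 7*w + 6)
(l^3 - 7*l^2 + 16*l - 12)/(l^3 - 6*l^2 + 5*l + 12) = (l^2 - 4*l + 4)/(l^2 - 3*l - 4)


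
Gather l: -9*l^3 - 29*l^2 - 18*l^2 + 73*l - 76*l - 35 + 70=-9*l^3 - 47*l^2 - 3*l + 35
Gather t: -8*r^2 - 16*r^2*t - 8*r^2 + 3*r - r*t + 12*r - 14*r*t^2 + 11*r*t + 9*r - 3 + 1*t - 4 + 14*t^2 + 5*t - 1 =-16*r^2 + 24*r + t^2*(14 - 14*r) + t*(-16*r^2 + 10*r + 6) - 8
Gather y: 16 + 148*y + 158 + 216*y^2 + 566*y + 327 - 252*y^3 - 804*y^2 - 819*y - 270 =-252*y^3 - 588*y^2 - 105*y + 231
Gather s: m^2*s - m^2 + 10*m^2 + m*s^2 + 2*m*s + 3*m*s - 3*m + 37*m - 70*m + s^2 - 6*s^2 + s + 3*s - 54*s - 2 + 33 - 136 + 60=9*m^2 - 36*m + s^2*(m - 5) + s*(m^2 + 5*m - 50) - 45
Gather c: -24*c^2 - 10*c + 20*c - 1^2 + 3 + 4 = -24*c^2 + 10*c + 6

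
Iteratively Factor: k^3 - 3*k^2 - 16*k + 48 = (k - 3)*(k^2 - 16) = (k - 3)*(k + 4)*(k - 4)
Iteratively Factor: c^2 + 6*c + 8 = (c + 2)*(c + 4)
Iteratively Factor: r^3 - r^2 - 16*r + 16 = (r - 1)*(r^2 - 16) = (r - 4)*(r - 1)*(r + 4)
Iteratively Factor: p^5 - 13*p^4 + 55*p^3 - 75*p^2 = (p - 3)*(p^4 - 10*p^3 + 25*p^2) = (p - 5)*(p - 3)*(p^3 - 5*p^2) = p*(p - 5)*(p - 3)*(p^2 - 5*p) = p^2*(p - 5)*(p - 3)*(p - 5)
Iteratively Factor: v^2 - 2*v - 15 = (v + 3)*(v - 5)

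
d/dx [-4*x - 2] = -4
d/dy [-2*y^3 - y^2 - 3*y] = -6*y^2 - 2*y - 3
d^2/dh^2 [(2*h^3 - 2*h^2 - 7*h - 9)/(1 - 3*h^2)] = 2*(57*h^3 + 261*h^2 + 57*h + 29)/(27*h^6 - 27*h^4 + 9*h^2 - 1)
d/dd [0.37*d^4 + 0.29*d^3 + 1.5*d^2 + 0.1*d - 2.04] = 1.48*d^3 + 0.87*d^2 + 3.0*d + 0.1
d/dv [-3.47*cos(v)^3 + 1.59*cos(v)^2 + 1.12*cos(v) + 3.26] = (10.41*cos(v)^2 - 3.18*cos(v) - 1.12)*sin(v)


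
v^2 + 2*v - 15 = (v - 3)*(v + 5)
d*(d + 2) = d^2 + 2*d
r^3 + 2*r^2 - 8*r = r*(r - 2)*(r + 4)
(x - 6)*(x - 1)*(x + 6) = x^3 - x^2 - 36*x + 36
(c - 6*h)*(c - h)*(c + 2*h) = c^3 - 5*c^2*h - 8*c*h^2 + 12*h^3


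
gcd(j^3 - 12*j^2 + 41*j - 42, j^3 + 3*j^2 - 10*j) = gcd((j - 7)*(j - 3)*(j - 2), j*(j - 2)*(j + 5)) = j - 2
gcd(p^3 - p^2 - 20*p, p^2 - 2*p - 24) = p + 4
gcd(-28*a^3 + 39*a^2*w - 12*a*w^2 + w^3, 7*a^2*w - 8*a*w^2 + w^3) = 7*a^2 - 8*a*w + w^2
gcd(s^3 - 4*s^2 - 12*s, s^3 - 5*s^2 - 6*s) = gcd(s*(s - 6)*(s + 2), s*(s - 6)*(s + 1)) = s^2 - 6*s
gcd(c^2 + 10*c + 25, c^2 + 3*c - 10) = c + 5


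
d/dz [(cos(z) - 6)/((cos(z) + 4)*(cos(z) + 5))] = (cos(z)^2 - 12*cos(z) - 74)*sin(z)/((cos(z) + 4)^2*(cos(z) + 5)^2)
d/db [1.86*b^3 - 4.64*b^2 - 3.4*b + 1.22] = 5.58*b^2 - 9.28*b - 3.4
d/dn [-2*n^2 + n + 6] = 1 - 4*n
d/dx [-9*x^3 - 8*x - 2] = -27*x^2 - 8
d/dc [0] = 0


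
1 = 1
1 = 1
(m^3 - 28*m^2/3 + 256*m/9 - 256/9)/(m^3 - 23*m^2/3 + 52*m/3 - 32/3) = (m - 8/3)/(m - 1)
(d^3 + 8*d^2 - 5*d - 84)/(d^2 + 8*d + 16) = (d^2 + 4*d - 21)/(d + 4)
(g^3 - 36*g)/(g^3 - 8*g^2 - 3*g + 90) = g*(g + 6)/(g^2 - 2*g - 15)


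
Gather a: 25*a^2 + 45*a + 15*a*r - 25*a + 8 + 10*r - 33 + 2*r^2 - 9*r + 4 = 25*a^2 + a*(15*r + 20) + 2*r^2 + r - 21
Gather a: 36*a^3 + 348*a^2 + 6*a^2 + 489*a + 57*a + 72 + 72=36*a^3 + 354*a^2 + 546*a + 144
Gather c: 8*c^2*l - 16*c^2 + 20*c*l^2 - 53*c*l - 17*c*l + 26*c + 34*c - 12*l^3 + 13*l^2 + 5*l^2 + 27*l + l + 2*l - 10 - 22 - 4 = c^2*(8*l - 16) + c*(20*l^2 - 70*l + 60) - 12*l^3 + 18*l^2 + 30*l - 36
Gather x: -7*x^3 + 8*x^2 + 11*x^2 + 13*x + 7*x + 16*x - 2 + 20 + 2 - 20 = -7*x^3 + 19*x^2 + 36*x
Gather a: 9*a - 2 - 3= 9*a - 5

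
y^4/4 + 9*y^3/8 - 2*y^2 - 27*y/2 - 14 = (y/4 + 1)*(y - 7/2)*(y + 2)^2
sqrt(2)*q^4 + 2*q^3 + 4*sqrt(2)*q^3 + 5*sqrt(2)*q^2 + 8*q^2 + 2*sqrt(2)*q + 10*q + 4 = (q + 1)*(q + 2)*(q + sqrt(2))*(sqrt(2)*q + sqrt(2))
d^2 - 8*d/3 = d*(d - 8/3)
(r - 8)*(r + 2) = r^2 - 6*r - 16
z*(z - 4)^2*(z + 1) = z^4 - 7*z^3 + 8*z^2 + 16*z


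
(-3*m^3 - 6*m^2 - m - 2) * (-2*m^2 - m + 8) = 6*m^5 + 15*m^4 - 16*m^3 - 43*m^2 - 6*m - 16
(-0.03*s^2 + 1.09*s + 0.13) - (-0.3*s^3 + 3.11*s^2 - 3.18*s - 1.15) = 0.3*s^3 - 3.14*s^2 + 4.27*s + 1.28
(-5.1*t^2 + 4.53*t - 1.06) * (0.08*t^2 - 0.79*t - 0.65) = -0.408*t^4 + 4.3914*t^3 - 0.3485*t^2 - 2.1071*t + 0.689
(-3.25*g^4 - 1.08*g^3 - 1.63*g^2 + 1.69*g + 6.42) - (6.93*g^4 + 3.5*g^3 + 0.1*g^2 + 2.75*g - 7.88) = -10.18*g^4 - 4.58*g^3 - 1.73*g^2 - 1.06*g + 14.3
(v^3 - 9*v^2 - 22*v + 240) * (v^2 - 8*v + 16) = v^5 - 17*v^4 + 66*v^3 + 272*v^2 - 2272*v + 3840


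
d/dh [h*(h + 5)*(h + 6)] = 3*h^2 + 22*h + 30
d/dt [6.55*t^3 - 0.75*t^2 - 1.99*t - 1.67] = 19.65*t^2 - 1.5*t - 1.99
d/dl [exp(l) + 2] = exp(l)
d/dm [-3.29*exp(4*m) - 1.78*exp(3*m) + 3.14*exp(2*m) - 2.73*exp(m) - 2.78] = (-13.16*exp(3*m) - 5.34*exp(2*m) + 6.28*exp(m) - 2.73)*exp(m)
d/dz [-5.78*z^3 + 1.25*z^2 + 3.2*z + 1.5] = -17.34*z^2 + 2.5*z + 3.2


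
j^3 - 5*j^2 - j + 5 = (j - 5)*(j - 1)*(j + 1)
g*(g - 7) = g^2 - 7*g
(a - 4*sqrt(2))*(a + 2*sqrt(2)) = a^2 - 2*sqrt(2)*a - 16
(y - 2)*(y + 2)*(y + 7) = y^3 + 7*y^2 - 4*y - 28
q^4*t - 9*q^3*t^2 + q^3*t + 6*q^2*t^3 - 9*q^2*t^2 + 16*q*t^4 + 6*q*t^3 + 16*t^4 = (q - 8*t)*(q - 2*t)*(q + t)*(q*t + t)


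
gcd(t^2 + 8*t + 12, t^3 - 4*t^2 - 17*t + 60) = 1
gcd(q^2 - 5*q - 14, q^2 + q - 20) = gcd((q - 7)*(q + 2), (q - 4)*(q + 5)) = 1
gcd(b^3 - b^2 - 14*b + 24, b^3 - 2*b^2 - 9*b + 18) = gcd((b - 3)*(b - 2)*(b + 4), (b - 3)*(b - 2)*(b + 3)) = b^2 - 5*b + 6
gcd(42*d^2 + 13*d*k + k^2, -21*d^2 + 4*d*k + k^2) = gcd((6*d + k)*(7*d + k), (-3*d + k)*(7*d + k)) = 7*d + k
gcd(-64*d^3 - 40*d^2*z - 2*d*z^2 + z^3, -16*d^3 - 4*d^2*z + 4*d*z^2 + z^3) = 8*d^2 + 6*d*z + z^2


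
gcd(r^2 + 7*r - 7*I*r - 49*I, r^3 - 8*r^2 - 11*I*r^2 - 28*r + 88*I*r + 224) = r - 7*I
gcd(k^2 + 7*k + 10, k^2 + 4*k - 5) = k + 5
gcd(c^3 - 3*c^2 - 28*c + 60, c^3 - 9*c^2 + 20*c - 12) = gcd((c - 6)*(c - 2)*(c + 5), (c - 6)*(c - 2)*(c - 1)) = c^2 - 8*c + 12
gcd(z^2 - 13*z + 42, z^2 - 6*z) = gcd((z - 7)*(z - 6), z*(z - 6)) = z - 6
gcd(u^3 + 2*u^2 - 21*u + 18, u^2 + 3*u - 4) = u - 1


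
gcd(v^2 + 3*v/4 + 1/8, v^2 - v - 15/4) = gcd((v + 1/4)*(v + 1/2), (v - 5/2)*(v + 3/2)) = 1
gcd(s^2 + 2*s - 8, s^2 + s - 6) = s - 2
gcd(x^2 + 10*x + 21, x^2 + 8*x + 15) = x + 3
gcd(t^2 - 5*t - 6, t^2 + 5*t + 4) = t + 1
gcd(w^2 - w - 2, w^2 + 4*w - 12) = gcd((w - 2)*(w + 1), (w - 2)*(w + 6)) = w - 2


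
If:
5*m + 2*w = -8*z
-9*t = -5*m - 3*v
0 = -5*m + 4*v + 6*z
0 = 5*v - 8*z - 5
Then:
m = 62*z/25 + 4/5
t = 86*z/45 + 7/9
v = 8*z/5 + 1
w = -51*z/5 - 2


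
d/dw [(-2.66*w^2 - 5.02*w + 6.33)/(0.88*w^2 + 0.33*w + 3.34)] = (3.5398*w^2 - 28.9096*w - 18.8557)/(0.7744*w^4 + 0.5808*w^3 + 5.9873*w^2 + 2.2044*w + 11.1556)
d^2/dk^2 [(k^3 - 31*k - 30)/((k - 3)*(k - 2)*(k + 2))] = 6*(k^6 - 27*k^5 + 9*k^4 + 123*k^3 + 546*k^2 - 972*k - 1016)/(k^9 - 9*k^8 + 15*k^7 + 81*k^6 - 276*k^5 - 108*k^4 + 1232*k^3 - 720*k^2 - 1728*k + 1728)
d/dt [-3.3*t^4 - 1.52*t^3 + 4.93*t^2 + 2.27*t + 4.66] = -13.2*t^3 - 4.56*t^2 + 9.86*t + 2.27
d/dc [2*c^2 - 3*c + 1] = 4*c - 3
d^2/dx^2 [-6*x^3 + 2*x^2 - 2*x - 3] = 4 - 36*x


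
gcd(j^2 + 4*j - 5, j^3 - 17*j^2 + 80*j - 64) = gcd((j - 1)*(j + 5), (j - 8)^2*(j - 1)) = j - 1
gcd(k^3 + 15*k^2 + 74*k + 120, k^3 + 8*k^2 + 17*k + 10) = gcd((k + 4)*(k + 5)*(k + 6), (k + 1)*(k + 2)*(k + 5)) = k + 5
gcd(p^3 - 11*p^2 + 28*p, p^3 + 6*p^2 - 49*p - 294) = p - 7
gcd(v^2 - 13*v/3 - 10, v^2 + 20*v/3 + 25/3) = v + 5/3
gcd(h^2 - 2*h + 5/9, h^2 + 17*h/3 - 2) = h - 1/3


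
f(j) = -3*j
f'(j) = -3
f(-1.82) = 5.46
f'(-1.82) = -3.00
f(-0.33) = 0.99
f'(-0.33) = -3.00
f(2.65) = -7.95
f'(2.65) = -3.00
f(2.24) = -6.72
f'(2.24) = -3.00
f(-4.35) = 13.05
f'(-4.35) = -3.00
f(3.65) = -10.95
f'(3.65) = -3.00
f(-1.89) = 5.67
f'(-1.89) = -3.00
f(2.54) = -7.62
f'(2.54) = -3.00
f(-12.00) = 36.00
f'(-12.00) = -3.00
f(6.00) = -18.00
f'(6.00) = -3.00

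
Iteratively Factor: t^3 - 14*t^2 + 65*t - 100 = (t - 5)*(t^2 - 9*t + 20) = (t - 5)*(t - 4)*(t - 5)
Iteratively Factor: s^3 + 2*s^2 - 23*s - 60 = (s + 3)*(s^2 - s - 20) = (s - 5)*(s + 3)*(s + 4)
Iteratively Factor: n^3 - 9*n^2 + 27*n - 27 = (n - 3)*(n^2 - 6*n + 9) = (n - 3)^2*(n - 3)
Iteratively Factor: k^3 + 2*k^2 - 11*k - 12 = (k - 3)*(k^2 + 5*k + 4) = (k - 3)*(k + 4)*(k + 1)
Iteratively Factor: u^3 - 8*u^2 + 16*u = (u)*(u^2 - 8*u + 16) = u*(u - 4)*(u - 4)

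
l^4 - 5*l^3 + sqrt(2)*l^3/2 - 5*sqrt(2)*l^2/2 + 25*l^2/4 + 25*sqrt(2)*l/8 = l*(l - 5/2)^2*(l + sqrt(2)/2)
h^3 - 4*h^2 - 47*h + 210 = (h - 6)*(h - 5)*(h + 7)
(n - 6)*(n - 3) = n^2 - 9*n + 18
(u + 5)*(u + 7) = u^2 + 12*u + 35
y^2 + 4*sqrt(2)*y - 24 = (y - 2*sqrt(2))*(y + 6*sqrt(2))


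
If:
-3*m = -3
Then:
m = 1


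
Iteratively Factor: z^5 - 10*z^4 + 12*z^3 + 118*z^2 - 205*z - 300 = (z - 5)*(z^4 - 5*z^3 - 13*z^2 + 53*z + 60) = (z - 5)^2*(z^3 - 13*z - 12) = (z - 5)^2*(z + 1)*(z^2 - z - 12) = (z - 5)^2*(z - 4)*(z + 1)*(z + 3)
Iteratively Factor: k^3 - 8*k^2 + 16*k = (k)*(k^2 - 8*k + 16) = k*(k - 4)*(k - 4)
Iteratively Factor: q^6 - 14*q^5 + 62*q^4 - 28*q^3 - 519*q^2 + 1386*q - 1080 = (q - 2)*(q^5 - 12*q^4 + 38*q^3 + 48*q^2 - 423*q + 540) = (q - 2)*(q + 3)*(q^4 - 15*q^3 + 83*q^2 - 201*q + 180) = (q - 3)*(q - 2)*(q + 3)*(q^3 - 12*q^2 + 47*q - 60) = (q - 3)^2*(q - 2)*(q + 3)*(q^2 - 9*q + 20) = (q - 4)*(q - 3)^2*(q - 2)*(q + 3)*(q - 5)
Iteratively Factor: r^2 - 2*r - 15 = (r + 3)*(r - 5)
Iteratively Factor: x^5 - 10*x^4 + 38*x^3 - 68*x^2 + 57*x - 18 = (x - 1)*(x^4 - 9*x^3 + 29*x^2 - 39*x + 18) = (x - 2)*(x - 1)*(x^3 - 7*x^2 + 15*x - 9) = (x - 2)*(x - 1)^2*(x^2 - 6*x + 9) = (x - 3)*(x - 2)*(x - 1)^2*(x - 3)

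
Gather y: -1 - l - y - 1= -l - y - 2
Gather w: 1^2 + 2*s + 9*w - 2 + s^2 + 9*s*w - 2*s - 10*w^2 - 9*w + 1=s^2 + 9*s*w - 10*w^2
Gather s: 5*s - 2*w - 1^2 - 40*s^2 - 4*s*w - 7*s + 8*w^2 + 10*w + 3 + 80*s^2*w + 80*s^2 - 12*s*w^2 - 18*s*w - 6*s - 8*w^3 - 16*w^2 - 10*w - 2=s^2*(80*w + 40) + s*(-12*w^2 - 22*w - 8) - 8*w^3 - 8*w^2 - 2*w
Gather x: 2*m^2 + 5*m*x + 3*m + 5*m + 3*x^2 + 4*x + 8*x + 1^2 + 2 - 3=2*m^2 + 8*m + 3*x^2 + x*(5*m + 12)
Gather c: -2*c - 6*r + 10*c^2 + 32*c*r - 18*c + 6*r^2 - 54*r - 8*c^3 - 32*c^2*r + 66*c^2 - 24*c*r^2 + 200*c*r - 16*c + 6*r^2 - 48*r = -8*c^3 + c^2*(76 - 32*r) + c*(-24*r^2 + 232*r - 36) + 12*r^2 - 108*r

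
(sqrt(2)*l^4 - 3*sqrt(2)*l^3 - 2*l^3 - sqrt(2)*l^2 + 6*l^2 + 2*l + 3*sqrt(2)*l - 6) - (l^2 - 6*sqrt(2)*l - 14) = sqrt(2)*l^4 - 3*sqrt(2)*l^3 - 2*l^3 - sqrt(2)*l^2 + 5*l^2 + 2*l + 9*sqrt(2)*l + 8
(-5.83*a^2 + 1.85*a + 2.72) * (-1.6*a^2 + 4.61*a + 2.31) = 9.328*a^4 - 29.8363*a^3 - 9.2908*a^2 + 16.8127*a + 6.2832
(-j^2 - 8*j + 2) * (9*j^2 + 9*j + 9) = -9*j^4 - 81*j^3 - 63*j^2 - 54*j + 18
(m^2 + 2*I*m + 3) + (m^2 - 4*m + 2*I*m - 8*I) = 2*m^2 - 4*m + 4*I*m + 3 - 8*I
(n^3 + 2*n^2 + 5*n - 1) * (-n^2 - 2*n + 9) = -n^5 - 4*n^4 + 9*n^2 + 47*n - 9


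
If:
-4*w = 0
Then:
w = 0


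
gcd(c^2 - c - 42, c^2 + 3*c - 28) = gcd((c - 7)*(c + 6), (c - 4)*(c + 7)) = 1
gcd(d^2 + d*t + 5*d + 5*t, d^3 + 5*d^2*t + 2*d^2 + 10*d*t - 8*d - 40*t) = 1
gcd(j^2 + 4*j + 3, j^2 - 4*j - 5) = j + 1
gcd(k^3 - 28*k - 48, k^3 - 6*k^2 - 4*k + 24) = k^2 - 4*k - 12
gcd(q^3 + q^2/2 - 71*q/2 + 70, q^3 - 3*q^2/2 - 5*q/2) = q - 5/2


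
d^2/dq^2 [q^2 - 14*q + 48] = 2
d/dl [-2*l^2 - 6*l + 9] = -4*l - 6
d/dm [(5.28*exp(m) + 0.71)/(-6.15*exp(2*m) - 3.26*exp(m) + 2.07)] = (32.472*exp(2*m) + 8.733*exp(m) + 13.2442)*exp(m)/(37.8225*exp(4*m) + 40.098*exp(3*m) - 14.8334*exp(2*m) - 13.4964*exp(m) + 4.2849)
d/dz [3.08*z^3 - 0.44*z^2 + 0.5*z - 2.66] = 9.24*z^2 - 0.88*z + 0.5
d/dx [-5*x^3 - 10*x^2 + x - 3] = -15*x^2 - 20*x + 1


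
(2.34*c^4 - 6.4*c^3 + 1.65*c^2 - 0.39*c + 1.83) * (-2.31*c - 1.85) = -5.4054*c^5 + 10.455*c^4 + 8.0285*c^3 - 2.1516*c^2 - 3.5058*c - 3.3855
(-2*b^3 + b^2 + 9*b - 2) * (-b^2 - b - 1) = 2*b^5 + b^4 - 8*b^3 - 8*b^2 - 7*b + 2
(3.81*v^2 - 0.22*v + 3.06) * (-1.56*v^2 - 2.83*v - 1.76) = -5.9436*v^4 - 10.4391*v^3 - 10.8566*v^2 - 8.2726*v - 5.3856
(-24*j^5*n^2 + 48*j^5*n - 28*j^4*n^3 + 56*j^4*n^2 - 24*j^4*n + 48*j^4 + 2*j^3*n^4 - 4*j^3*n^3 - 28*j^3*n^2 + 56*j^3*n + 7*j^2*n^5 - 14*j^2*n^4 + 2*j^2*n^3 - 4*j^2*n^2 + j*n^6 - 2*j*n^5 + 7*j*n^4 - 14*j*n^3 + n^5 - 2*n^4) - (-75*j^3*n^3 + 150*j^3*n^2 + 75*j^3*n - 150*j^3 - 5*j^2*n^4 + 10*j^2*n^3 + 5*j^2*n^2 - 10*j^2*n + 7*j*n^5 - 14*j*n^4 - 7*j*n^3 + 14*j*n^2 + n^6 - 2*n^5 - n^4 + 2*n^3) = -24*j^5*n^2 + 48*j^5*n - 28*j^4*n^3 + 56*j^4*n^2 - 24*j^4*n + 48*j^4 + 2*j^3*n^4 + 71*j^3*n^3 - 178*j^3*n^2 - 19*j^3*n + 150*j^3 + 7*j^2*n^5 - 9*j^2*n^4 - 8*j^2*n^3 - 9*j^2*n^2 + 10*j^2*n + j*n^6 - 9*j*n^5 + 21*j*n^4 - 7*j*n^3 - 14*j*n^2 - n^6 + 3*n^5 - n^4 - 2*n^3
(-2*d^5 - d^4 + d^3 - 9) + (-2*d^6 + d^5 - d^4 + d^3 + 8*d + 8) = -2*d^6 - d^5 - 2*d^4 + 2*d^3 + 8*d - 1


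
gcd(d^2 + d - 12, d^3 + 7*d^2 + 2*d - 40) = d + 4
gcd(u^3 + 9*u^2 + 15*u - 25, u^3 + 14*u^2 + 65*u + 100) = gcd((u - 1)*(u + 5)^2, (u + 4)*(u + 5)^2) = u^2 + 10*u + 25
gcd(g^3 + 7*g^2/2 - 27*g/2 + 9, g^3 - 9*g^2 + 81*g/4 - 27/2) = g - 3/2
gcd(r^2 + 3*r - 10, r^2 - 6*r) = 1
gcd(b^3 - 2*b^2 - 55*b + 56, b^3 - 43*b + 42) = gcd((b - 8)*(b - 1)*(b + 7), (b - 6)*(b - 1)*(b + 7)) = b^2 + 6*b - 7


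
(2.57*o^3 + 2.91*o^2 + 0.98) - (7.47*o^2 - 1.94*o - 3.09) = 2.57*o^3 - 4.56*o^2 + 1.94*o + 4.07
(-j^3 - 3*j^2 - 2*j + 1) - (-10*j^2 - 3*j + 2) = -j^3 + 7*j^2 + j - 1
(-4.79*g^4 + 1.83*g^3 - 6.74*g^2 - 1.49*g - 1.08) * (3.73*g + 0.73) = -17.8667*g^5 + 3.3292*g^4 - 23.8043*g^3 - 10.4779*g^2 - 5.1161*g - 0.7884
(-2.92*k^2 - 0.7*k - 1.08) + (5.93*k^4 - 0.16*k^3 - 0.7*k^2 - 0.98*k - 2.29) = 5.93*k^4 - 0.16*k^3 - 3.62*k^2 - 1.68*k - 3.37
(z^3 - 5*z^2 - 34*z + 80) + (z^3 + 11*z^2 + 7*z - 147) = 2*z^3 + 6*z^2 - 27*z - 67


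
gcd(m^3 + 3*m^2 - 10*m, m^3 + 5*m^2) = m^2 + 5*m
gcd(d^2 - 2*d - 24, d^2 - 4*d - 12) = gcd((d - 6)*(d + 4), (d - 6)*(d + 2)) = d - 6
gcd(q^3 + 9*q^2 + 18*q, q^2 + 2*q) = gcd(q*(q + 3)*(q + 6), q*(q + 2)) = q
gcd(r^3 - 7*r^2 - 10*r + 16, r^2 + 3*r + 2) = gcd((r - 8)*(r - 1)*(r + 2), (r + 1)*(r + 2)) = r + 2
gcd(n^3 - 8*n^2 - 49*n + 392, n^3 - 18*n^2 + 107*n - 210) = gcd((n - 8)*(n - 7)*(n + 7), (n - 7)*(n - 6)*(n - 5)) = n - 7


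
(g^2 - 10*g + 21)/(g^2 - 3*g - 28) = (g - 3)/(g + 4)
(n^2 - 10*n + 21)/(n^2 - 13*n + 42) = (n - 3)/(n - 6)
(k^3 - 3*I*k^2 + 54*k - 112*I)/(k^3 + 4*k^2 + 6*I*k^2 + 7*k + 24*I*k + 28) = (k^2 - 10*I*k - 16)/(k^2 + k*(4 - I) - 4*I)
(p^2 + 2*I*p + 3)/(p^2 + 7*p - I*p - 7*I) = (p + 3*I)/(p + 7)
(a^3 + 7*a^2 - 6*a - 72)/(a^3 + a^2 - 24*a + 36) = (a + 4)/(a - 2)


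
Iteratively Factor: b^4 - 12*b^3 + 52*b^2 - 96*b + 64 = (b - 2)*(b^3 - 10*b^2 + 32*b - 32) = (b - 4)*(b - 2)*(b^2 - 6*b + 8) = (b - 4)*(b - 2)^2*(b - 4)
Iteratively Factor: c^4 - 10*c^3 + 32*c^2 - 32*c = (c - 4)*(c^3 - 6*c^2 + 8*c) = (c - 4)^2*(c^2 - 2*c) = (c - 4)^2*(c - 2)*(c)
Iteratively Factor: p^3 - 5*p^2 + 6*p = (p)*(p^2 - 5*p + 6) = p*(p - 2)*(p - 3)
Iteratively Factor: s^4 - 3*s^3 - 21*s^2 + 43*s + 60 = (s + 1)*(s^3 - 4*s^2 - 17*s + 60) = (s - 5)*(s + 1)*(s^2 + s - 12) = (s - 5)*(s - 3)*(s + 1)*(s + 4)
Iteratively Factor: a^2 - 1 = (a - 1)*(a + 1)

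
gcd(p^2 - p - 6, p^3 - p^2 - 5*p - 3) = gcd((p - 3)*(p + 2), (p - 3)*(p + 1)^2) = p - 3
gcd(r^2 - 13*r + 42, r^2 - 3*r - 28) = r - 7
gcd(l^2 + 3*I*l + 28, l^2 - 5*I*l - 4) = l - 4*I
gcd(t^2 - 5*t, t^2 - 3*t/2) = t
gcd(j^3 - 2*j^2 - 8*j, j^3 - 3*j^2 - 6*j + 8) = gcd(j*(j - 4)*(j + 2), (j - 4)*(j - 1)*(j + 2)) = j^2 - 2*j - 8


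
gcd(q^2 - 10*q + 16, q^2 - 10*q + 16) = q^2 - 10*q + 16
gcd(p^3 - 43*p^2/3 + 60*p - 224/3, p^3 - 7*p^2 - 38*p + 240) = p - 8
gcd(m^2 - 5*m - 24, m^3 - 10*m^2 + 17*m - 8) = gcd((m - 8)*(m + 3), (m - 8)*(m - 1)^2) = m - 8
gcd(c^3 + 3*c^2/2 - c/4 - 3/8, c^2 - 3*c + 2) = 1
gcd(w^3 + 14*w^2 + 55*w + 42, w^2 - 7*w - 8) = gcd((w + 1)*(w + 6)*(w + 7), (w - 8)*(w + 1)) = w + 1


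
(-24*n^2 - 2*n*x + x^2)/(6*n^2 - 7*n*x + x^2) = (4*n + x)/(-n + x)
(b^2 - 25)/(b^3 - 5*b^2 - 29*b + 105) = (b - 5)/(b^2 - 10*b + 21)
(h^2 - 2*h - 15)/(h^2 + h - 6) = (h - 5)/(h - 2)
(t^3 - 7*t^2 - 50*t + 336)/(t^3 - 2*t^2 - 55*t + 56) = (t - 6)/(t - 1)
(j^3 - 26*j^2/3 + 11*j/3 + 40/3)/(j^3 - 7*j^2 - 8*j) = (j - 5/3)/j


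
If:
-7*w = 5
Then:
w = -5/7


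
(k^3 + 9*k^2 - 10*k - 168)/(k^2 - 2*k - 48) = (k^2 + 3*k - 28)/(k - 8)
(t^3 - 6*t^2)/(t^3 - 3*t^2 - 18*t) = t/(t + 3)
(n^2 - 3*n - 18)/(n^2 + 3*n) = (n - 6)/n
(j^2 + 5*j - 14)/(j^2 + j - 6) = (j + 7)/(j + 3)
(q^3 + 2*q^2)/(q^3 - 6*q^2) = (q + 2)/(q - 6)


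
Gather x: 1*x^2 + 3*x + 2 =x^2 + 3*x + 2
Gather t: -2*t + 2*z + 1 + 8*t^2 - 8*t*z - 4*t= 8*t^2 + t*(-8*z - 6) + 2*z + 1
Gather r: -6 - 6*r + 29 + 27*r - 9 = 21*r + 14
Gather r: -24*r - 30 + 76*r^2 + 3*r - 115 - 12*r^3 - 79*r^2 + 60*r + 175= -12*r^3 - 3*r^2 + 39*r + 30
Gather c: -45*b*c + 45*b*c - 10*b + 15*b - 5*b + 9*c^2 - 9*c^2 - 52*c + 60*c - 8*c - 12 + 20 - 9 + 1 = 0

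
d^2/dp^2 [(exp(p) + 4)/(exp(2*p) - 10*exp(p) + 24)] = (exp(4*p) + 26*exp(3*p) - 264*exp(2*p) + 256*exp(p) + 1536)*exp(p)/(exp(6*p) - 30*exp(5*p) + 372*exp(4*p) - 2440*exp(3*p) + 8928*exp(2*p) - 17280*exp(p) + 13824)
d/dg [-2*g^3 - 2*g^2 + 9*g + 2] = -6*g^2 - 4*g + 9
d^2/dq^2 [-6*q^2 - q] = -12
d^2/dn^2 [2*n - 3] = 0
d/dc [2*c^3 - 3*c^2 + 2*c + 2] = 6*c^2 - 6*c + 2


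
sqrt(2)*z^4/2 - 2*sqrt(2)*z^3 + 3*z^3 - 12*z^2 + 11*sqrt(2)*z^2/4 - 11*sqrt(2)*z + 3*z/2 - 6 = (z - 4)*(z + sqrt(2)/2)*(z + 3*sqrt(2)/2)*(sqrt(2)*z/2 + 1)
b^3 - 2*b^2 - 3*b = b*(b - 3)*(b + 1)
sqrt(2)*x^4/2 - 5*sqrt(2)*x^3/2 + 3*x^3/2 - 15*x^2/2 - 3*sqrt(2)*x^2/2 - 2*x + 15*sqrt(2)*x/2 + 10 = (x - 5)*(x - sqrt(2))*(x + 2*sqrt(2))*(sqrt(2)*x/2 + 1/2)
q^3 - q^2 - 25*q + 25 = (q - 5)*(q - 1)*(q + 5)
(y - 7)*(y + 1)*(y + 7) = y^3 + y^2 - 49*y - 49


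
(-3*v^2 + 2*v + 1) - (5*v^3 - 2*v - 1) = -5*v^3 - 3*v^2 + 4*v + 2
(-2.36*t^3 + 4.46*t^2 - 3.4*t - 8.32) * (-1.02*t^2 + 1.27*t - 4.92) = 2.4072*t^5 - 7.5464*t^4 + 20.7434*t^3 - 17.7748*t^2 + 6.1616*t + 40.9344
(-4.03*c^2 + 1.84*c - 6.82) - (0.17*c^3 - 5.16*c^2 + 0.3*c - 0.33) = -0.17*c^3 + 1.13*c^2 + 1.54*c - 6.49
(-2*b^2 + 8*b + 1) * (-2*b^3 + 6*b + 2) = 4*b^5 - 16*b^4 - 14*b^3 + 44*b^2 + 22*b + 2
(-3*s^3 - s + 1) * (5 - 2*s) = 6*s^4 - 15*s^3 + 2*s^2 - 7*s + 5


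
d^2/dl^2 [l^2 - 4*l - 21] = 2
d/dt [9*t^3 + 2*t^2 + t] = 27*t^2 + 4*t + 1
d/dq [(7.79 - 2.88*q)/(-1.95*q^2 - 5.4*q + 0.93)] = (-5.616*q^2 + 30.381*q + 39.3876)/(3.8025*q^4 + 21.06*q^3 + 25.533*q^2 - 10.044*q + 0.8649)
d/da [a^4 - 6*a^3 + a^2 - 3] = 2*a*(2*a^2 - 9*a + 1)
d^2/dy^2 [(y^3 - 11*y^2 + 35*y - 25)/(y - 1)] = 2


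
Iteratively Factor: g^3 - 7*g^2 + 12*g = (g - 4)*(g^2 - 3*g) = (g - 4)*(g - 3)*(g)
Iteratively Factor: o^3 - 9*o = (o)*(o^2 - 9) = o*(o + 3)*(o - 3)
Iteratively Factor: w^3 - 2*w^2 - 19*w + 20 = (w - 1)*(w^2 - w - 20) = (w - 1)*(w + 4)*(w - 5)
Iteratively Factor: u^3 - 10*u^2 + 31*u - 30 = (u - 5)*(u^2 - 5*u + 6) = (u - 5)*(u - 3)*(u - 2)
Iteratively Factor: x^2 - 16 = (x - 4)*(x + 4)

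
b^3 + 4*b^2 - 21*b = b*(b - 3)*(b + 7)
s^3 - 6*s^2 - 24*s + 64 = (s - 8)*(s - 2)*(s + 4)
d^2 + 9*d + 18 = (d + 3)*(d + 6)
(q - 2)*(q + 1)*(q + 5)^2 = q^4 + 9*q^3 + 13*q^2 - 45*q - 50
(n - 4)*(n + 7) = n^2 + 3*n - 28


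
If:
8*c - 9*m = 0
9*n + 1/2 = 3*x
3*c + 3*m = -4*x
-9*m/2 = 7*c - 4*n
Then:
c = -1/58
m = -4/261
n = -11/232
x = 17/696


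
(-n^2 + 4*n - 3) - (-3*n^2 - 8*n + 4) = 2*n^2 + 12*n - 7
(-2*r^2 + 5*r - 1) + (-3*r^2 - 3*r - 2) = -5*r^2 + 2*r - 3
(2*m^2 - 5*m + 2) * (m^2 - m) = 2*m^4 - 7*m^3 + 7*m^2 - 2*m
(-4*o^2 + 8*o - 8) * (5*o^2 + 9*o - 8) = -20*o^4 + 4*o^3 + 64*o^2 - 136*o + 64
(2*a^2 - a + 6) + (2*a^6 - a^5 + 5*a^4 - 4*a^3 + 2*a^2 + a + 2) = 2*a^6 - a^5 + 5*a^4 - 4*a^3 + 4*a^2 + 8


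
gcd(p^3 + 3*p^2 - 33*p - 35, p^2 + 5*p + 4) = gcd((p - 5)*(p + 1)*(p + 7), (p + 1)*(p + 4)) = p + 1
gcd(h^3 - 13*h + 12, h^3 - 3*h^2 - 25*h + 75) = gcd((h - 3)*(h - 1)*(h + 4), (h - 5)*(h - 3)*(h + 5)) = h - 3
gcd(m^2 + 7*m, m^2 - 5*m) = m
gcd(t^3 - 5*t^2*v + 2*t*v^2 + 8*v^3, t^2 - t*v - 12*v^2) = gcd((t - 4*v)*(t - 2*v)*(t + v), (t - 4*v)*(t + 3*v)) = t - 4*v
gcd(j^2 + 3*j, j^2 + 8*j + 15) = j + 3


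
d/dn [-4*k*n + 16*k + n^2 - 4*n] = -4*k + 2*n - 4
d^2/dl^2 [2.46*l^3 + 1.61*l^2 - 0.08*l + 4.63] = 14.76*l + 3.22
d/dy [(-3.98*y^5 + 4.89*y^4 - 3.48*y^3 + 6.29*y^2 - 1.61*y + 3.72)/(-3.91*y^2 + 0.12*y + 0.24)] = (46.6854*y^6 - 40.1502*y^5 + 10.5912*y^4 + 3.8592*y^3 - 8.0459*y^2 + 32.1096*y - 0.8328)/(15.2881*y^4 - 0.9384*y^3 - 1.8624*y^2 + 0.0576*y + 0.0576)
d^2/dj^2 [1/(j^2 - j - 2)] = 2*(j^2 - j - (2*j - 1)^2 - 2)/(-j^2 + j + 2)^3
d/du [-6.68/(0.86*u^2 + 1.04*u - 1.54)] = (11.4896*u + 6.9472)/(0.86*u^2 + 1.04*u - 1.54)^2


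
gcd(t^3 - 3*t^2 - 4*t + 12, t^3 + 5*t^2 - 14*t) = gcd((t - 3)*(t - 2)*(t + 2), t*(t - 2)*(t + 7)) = t - 2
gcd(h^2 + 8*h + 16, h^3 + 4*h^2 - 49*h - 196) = h + 4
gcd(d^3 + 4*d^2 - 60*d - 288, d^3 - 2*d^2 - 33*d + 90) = d + 6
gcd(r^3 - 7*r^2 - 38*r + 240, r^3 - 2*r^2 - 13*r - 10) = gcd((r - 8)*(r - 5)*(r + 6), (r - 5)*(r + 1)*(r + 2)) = r - 5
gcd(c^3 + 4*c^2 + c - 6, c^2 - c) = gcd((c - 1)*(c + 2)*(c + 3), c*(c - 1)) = c - 1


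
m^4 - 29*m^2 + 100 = (m - 5)*(m - 2)*(m + 2)*(m + 5)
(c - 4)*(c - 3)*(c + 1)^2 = c^4 - 5*c^3 - c^2 + 17*c + 12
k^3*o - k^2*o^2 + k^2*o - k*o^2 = k*(k - o)*(k*o + o)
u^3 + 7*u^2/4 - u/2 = u*(u - 1/4)*(u + 2)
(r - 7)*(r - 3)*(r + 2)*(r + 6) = r^4 - 2*r^3 - 47*r^2 + 48*r + 252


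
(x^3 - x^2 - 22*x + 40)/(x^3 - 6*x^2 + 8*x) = (x + 5)/x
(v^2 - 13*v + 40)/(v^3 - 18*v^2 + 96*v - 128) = (v - 5)/(v^2 - 10*v + 16)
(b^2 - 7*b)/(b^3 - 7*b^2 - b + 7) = b/(b^2 - 1)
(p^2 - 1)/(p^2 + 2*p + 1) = (p - 1)/(p + 1)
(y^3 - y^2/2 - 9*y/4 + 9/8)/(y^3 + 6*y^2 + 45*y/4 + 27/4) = (4*y^2 - 8*y + 3)/(2*(2*y^2 + 9*y + 9))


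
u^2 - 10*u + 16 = (u - 8)*(u - 2)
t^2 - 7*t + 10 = (t - 5)*(t - 2)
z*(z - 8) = z^2 - 8*z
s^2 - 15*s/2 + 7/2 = (s - 7)*(s - 1/2)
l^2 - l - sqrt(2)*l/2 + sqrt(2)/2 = (l - 1)*(l - sqrt(2)/2)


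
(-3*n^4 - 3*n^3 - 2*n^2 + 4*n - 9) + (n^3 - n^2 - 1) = -3*n^4 - 2*n^3 - 3*n^2 + 4*n - 10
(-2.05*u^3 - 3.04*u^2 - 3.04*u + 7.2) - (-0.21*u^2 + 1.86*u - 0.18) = -2.05*u^3 - 2.83*u^2 - 4.9*u + 7.38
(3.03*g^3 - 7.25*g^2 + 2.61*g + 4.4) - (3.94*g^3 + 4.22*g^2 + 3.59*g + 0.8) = -0.91*g^3 - 11.47*g^2 - 0.98*g + 3.6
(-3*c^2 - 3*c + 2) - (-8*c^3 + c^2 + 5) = 8*c^3 - 4*c^2 - 3*c - 3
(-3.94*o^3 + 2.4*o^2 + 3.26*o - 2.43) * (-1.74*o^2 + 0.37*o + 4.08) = 6.8556*o^5 - 5.6338*o^4 - 20.8596*o^3 + 15.2264*o^2 + 12.4017*o - 9.9144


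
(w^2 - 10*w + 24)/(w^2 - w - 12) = (w - 6)/(w + 3)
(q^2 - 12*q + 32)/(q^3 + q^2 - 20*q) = (q - 8)/(q*(q + 5))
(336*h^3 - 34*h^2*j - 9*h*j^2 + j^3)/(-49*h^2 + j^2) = (-48*h^2 - 2*h*j + j^2)/(7*h + j)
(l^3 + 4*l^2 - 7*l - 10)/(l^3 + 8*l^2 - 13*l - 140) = (l^2 - l - 2)/(l^2 + 3*l - 28)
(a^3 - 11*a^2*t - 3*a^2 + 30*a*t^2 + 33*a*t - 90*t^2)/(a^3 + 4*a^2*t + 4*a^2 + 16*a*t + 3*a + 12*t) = (a^3 - 11*a^2*t - 3*a^2 + 30*a*t^2 + 33*a*t - 90*t^2)/(a^3 + 4*a^2*t + 4*a^2 + 16*a*t + 3*a + 12*t)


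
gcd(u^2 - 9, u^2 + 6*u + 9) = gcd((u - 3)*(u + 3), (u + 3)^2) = u + 3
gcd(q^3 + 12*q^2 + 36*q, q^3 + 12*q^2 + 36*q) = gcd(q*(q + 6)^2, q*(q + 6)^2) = q^3 + 12*q^2 + 36*q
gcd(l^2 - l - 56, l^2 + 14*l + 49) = l + 7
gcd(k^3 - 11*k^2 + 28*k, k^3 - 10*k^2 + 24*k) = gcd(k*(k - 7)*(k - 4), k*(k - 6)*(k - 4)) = k^2 - 4*k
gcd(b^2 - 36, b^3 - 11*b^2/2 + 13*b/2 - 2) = 1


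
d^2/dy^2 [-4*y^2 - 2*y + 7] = -8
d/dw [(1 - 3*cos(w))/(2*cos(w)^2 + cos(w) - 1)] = (6*sin(w)^2 + 4*cos(w) - 8)*sin(w)/(cos(w) + cos(2*w))^2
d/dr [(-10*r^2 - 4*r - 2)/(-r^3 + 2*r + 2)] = 2*(2*(-5*r - 1)*(-r^3 + 2*r + 2) - (3*r^2 - 2)*(5*r^2 + 2*r + 1))/(-r^3 + 2*r + 2)^2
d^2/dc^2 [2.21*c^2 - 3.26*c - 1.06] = 4.42000000000000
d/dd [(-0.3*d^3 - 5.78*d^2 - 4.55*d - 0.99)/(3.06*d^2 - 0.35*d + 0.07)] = (-0.918*d^4 + 0.210000000000001*d^3 + 15.883*d^2 + 5.2496*d - 0.665)/(9.3636*d^4 - 2.142*d^3 + 0.5509*d^2 - 0.049*d + 0.0049)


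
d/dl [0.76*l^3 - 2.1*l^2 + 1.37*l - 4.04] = 2.28*l^2 - 4.2*l + 1.37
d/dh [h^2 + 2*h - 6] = 2*h + 2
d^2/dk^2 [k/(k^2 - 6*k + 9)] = 2*(k + 6)/(k^4 - 12*k^3 + 54*k^2 - 108*k + 81)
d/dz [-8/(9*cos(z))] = -8*sin(z)/(9*cos(z)^2)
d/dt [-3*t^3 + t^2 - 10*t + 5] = -9*t^2 + 2*t - 10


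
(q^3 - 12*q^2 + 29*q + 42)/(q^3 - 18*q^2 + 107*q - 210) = (q + 1)/(q - 5)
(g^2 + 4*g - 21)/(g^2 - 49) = (g - 3)/(g - 7)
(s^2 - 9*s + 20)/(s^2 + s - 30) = (s - 4)/(s + 6)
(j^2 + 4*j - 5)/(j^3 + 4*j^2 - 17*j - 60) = (j - 1)/(j^2 - j - 12)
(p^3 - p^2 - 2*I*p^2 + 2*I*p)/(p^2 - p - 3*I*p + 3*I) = p*(p - 2*I)/(p - 3*I)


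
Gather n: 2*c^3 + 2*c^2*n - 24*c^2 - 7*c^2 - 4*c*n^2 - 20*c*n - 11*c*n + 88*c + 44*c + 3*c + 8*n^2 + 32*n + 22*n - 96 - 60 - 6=2*c^3 - 31*c^2 + 135*c + n^2*(8 - 4*c) + n*(2*c^2 - 31*c + 54) - 162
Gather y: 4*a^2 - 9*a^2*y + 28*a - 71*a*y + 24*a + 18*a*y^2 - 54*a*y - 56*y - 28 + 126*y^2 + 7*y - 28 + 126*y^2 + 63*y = 4*a^2 + 52*a + y^2*(18*a + 252) + y*(-9*a^2 - 125*a + 14) - 56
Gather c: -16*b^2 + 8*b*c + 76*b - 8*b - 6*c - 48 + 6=-16*b^2 + 68*b + c*(8*b - 6) - 42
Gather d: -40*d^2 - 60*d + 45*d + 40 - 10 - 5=-40*d^2 - 15*d + 25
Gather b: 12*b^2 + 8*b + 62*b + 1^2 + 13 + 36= 12*b^2 + 70*b + 50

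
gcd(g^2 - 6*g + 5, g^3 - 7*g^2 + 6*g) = g - 1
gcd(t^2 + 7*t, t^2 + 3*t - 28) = t + 7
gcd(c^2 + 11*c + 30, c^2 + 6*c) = c + 6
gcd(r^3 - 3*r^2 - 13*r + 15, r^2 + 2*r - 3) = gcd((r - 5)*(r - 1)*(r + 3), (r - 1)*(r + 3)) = r^2 + 2*r - 3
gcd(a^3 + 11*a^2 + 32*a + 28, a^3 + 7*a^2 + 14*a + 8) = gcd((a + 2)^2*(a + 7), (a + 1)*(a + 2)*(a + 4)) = a + 2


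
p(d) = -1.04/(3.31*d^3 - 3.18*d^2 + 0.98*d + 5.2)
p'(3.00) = 0.02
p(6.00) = -0.00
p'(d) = -1.04*(-9.93*d^2 + 6.36*d - 0.98)/(3.31*d^3 - 3.18*d^2 + 0.98*d + 5.2)^2 = (10.3272*d^2 - 6.6144*d + 1.0192)/(3.31*d^3 - 3.18*d^2 + 0.98*d + 5.2)^2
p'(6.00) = 0.00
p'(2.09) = 0.06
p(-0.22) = -0.22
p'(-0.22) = 0.13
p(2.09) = -0.04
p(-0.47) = -0.28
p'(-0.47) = 0.47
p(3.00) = -0.02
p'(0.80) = 0.07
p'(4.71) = 0.00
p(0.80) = -0.18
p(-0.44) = -0.27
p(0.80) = -0.18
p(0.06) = -0.20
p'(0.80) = 0.07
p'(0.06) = 0.02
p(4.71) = -0.00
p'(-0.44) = 0.40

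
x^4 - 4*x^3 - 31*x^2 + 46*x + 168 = (x - 7)*(x - 3)*(x + 2)*(x + 4)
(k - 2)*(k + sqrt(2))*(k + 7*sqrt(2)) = k^3 - 2*k^2 + 8*sqrt(2)*k^2 - 16*sqrt(2)*k + 14*k - 28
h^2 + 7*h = h*(h + 7)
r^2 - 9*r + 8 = (r - 8)*(r - 1)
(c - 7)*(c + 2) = c^2 - 5*c - 14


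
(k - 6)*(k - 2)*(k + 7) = k^3 - k^2 - 44*k + 84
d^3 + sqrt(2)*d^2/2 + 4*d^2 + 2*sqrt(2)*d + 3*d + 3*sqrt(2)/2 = (d + 1)*(d + 3)*(d + sqrt(2)/2)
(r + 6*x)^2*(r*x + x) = r^3*x + 12*r^2*x^2 + r^2*x + 36*r*x^3 + 12*r*x^2 + 36*x^3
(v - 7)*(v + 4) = v^2 - 3*v - 28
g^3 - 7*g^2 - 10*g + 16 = (g - 8)*(g - 1)*(g + 2)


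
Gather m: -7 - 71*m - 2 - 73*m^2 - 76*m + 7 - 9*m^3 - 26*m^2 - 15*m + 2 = -9*m^3 - 99*m^2 - 162*m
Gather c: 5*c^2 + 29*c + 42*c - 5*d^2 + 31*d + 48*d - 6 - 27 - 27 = 5*c^2 + 71*c - 5*d^2 + 79*d - 60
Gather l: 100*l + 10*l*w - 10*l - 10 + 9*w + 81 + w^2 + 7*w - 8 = l*(10*w + 90) + w^2 + 16*w + 63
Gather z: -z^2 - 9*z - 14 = -z^2 - 9*z - 14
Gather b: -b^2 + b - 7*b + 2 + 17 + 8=-b^2 - 6*b + 27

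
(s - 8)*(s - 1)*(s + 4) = s^3 - 5*s^2 - 28*s + 32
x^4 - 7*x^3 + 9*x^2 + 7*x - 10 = (x - 5)*(x - 2)*(x - 1)*(x + 1)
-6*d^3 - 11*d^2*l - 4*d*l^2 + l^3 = (-6*d + l)*(d + l)^2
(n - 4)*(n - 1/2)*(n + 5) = n^3 + n^2/2 - 41*n/2 + 10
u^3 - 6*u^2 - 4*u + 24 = (u - 6)*(u - 2)*(u + 2)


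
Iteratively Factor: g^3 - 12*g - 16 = (g + 2)*(g^2 - 2*g - 8) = (g + 2)^2*(g - 4)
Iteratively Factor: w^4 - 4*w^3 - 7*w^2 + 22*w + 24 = (w - 4)*(w^3 - 7*w - 6) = (w - 4)*(w - 3)*(w^2 + 3*w + 2) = (w - 4)*(w - 3)*(w + 2)*(w + 1)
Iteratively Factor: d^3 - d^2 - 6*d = (d - 3)*(d^2 + 2*d) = (d - 3)*(d + 2)*(d)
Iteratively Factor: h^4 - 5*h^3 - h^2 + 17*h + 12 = (h + 1)*(h^3 - 6*h^2 + 5*h + 12) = (h - 3)*(h + 1)*(h^2 - 3*h - 4) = (h - 4)*(h - 3)*(h + 1)*(h + 1)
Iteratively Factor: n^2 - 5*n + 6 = (n - 2)*(n - 3)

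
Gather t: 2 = 2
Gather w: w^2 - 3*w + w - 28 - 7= w^2 - 2*w - 35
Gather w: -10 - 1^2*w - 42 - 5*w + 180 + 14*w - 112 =8*w + 16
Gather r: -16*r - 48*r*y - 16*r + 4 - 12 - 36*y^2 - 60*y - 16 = r*(-48*y - 32) - 36*y^2 - 60*y - 24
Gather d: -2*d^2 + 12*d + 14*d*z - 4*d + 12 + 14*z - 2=-2*d^2 + d*(14*z + 8) + 14*z + 10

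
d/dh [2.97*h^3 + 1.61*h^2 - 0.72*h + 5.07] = 8.91*h^2 + 3.22*h - 0.72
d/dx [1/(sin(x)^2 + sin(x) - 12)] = -(2*sin(x) + 1)*cos(x)/(sin(x)^2 + sin(x) - 12)^2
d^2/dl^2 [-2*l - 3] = 0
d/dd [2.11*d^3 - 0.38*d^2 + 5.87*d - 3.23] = 6.33*d^2 - 0.76*d + 5.87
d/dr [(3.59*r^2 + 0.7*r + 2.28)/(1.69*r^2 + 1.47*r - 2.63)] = (4.0943*r^2 - 26.5898*r - 5.1926)/(2.8561*r^4 + 4.9686*r^3 - 6.7285*r^2 - 7.7322*r + 6.9169)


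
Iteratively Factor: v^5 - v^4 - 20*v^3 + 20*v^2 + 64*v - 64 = (v + 2)*(v^4 - 3*v^3 - 14*v^2 + 48*v - 32) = (v - 2)*(v + 2)*(v^3 - v^2 - 16*v + 16) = (v - 2)*(v - 1)*(v + 2)*(v^2 - 16) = (v - 4)*(v - 2)*(v - 1)*(v + 2)*(v + 4)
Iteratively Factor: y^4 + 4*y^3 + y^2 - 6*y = (y - 1)*(y^3 + 5*y^2 + 6*y) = (y - 1)*(y + 2)*(y^2 + 3*y) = (y - 1)*(y + 2)*(y + 3)*(y)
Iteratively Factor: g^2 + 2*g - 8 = (g - 2)*(g + 4)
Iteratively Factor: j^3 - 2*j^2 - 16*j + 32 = (j - 2)*(j^2 - 16) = (j - 4)*(j - 2)*(j + 4)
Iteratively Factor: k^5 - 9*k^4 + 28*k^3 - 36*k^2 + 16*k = (k - 4)*(k^4 - 5*k^3 + 8*k^2 - 4*k) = k*(k - 4)*(k^3 - 5*k^2 + 8*k - 4) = k*(k - 4)*(k - 2)*(k^2 - 3*k + 2) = k*(k - 4)*(k - 2)^2*(k - 1)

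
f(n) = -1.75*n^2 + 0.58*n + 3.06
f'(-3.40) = 12.48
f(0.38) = 3.03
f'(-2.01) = 7.62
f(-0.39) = 2.57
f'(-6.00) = 21.58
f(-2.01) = -5.18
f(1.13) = 1.48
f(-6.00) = -63.42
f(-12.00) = -255.90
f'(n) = 0.58 - 3.5*n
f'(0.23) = -0.22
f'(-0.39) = 1.94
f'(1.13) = -3.38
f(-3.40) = -19.14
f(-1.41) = -1.24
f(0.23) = 3.10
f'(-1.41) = 5.52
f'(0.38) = -0.75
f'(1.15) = -3.44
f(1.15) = 1.41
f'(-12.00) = 42.58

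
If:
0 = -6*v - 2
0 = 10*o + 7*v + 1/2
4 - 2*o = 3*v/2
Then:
No Solution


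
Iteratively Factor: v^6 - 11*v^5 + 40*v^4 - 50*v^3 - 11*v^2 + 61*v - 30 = (v - 5)*(v^5 - 6*v^4 + 10*v^3 - 11*v + 6) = (v - 5)*(v - 3)*(v^4 - 3*v^3 + v^2 + 3*v - 2) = (v - 5)*(v - 3)*(v - 1)*(v^3 - 2*v^2 - v + 2) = (v - 5)*(v - 3)*(v - 1)*(v + 1)*(v^2 - 3*v + 2) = (v - 5)*(v - 3)*(v - 2)*(v - 1)*(v + 1)*(v - 1)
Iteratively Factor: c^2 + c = (c)*(c + 1)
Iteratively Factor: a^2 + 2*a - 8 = (a - 2)*(a + 4)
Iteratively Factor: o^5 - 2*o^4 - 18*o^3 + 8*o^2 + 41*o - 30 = (o + 2)*(o^4 - 4*o^3 - 10*o^2 + 28*o - 15) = (o - 5)*(o + 2)*(o^3 + o^2 - 5*o + 3) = (o - 5)*(o + 2)*(o + 3)*(o^2 - 2*o + 1) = (o - 5)*(o - 1)*(o + 2)*(o + 3)*(o - 1)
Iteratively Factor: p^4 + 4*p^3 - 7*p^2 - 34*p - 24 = (p + 2)*(p^3 + 2*p^2 - 11*p - 12) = (p + 2)*(p + 4)*(p^2 - 2*p - 3) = (p + 1)*(p + 2)*(p + 4)*(p - 3)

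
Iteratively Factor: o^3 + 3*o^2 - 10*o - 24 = (o - 3)*(o^2 + 6*o + 8) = (o - 3)*(o + 4)*(o + 2)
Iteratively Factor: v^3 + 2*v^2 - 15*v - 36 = (v + 3)*(v^2 - v - 12) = (v + 3)^2*(v - 4)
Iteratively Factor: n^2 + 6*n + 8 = (n + 2)*(n + 4)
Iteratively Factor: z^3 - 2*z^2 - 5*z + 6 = (z + 2)*(z^2 - 4*z + 3) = (z - 1)*(z + 2)*(z - 3)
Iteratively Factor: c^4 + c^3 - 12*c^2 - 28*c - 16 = (c - 4)*(c^3 + 5*c^2 + 8*c + 4) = (c - 4)*(c + 1)*(c^2 + 4*c + 4) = (c - 4)*(c + 1)*(c + 2)*(c + 2)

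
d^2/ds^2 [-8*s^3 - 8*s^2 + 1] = -48*s - 16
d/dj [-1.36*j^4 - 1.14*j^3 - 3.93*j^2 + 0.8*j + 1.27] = -5.44*j^3 - 3.42*j^2 - 7.86*j + 0.8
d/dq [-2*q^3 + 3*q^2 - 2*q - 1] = -6*q^2 + 6*q - 2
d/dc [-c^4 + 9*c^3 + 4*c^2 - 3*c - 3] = -4*c^3 + 27*c^2 + 8*c - 3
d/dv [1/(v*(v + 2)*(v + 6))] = (-v*(v + 2) - v*(v + 6) - (v + 2)*(v + 6))/(v^2*(v + 2)^2*(v + 6)^2)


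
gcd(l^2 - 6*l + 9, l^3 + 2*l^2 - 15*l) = l - 3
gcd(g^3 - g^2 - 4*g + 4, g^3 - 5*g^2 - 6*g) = 1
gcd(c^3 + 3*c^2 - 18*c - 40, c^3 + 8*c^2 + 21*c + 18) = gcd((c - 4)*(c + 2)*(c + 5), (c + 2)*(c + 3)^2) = c + 2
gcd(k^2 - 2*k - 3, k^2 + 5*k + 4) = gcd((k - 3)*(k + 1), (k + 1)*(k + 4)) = k + 1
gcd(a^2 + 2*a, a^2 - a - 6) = a + 2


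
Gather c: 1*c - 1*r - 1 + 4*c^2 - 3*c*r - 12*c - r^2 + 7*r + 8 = 4*c^2 + c*(-3*r - 11) - r^2 + 6*r + 7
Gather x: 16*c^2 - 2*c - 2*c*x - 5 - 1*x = 16*c^2 - 2*c + x*(-2*c - 1) - 5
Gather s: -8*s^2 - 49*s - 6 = -8*s^2 - 49*s - 6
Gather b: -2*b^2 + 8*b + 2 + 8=-2*b^2 + 8*b + 10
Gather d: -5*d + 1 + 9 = 10 - 5*d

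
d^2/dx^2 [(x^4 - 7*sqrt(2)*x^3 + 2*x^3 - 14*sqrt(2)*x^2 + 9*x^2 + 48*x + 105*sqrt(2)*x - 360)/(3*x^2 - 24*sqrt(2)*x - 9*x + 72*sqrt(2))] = 2*(x^3 - 24*sqrt(2)*x^2 + 384*x - 704*sqrt(2) + 200)/(3*(x^3 - 24*sqrt(2)*x^2 + 384*x - 1024*sqrt(2)))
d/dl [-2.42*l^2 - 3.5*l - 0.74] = -4.84*l - 3.5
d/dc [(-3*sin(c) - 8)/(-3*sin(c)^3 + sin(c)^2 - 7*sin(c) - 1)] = (-18*sin(c)^3 - 69*sin(c)^2 + 16*sin(c) - 53)*cos(c)/(3*sin(c)^3 - sin(c)^2 + 7*sin(c) + 1)^2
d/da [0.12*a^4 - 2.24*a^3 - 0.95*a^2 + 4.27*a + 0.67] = 0.48*a^3 - 6.72*a^2 - 1.9*a + 4.27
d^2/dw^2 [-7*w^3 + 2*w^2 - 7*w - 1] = 4 - 42*w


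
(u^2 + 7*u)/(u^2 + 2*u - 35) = u/(u - 5)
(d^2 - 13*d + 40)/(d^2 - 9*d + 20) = (d - 8)/(d - 4)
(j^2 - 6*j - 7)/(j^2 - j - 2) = (j - 7)/(j - 2)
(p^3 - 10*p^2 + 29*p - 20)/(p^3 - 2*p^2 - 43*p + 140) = (p - 1)/(p + 7)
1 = 1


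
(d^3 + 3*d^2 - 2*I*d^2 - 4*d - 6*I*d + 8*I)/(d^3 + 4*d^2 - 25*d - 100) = (d^2 - d*(1 + 2*I) + 2*I)/(d^2 - 25)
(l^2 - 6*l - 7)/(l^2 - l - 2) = (l - 7)/(l - 2)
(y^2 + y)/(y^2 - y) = (y + 1)/(y - 1)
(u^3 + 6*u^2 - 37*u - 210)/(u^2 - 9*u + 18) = (u^2 + 12*u + 35)/(u - 3)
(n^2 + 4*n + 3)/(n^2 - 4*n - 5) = (n + 3)/(n - 5)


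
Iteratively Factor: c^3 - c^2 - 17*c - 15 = (c + 1)*(c^2 - 2*c - 15) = (c + 1)*(c + 3)*(c - 5)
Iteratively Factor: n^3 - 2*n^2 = (n)*(n^2 - 2*n) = n*(n - 2)*(n)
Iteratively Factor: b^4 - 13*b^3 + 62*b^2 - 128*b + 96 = (b - 2)*(b^3 - 11*b^2 + 40*b - 48) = (b - 4)*(b - 2)*(b^2 - 7*b + 12) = (b - 4)*(b - 3)*(b - 2)*(b - 4)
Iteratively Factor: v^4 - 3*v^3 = (v - 3)*(v^3) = v*(v - 3)*(v^2) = v^2*(v - 3)*(v)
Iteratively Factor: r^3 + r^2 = (r)*(r^2 + r) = r^2*(r + 1)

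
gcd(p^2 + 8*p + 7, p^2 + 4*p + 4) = 1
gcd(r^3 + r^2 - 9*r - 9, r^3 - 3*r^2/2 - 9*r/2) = r - 3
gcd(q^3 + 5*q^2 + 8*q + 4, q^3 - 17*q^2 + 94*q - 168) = 1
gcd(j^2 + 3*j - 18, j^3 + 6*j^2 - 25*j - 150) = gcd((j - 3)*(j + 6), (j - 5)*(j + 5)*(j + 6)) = j + 6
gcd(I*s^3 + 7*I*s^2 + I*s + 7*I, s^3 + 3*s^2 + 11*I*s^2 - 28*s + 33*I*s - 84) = 1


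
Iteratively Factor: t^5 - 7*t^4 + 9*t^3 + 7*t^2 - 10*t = (t)*(t^4 - 7*t^3 + 9*t^2 + 7*t - 10) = t*(t - 1)*(t^3 - 6*t^2 + 3*t + 10) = t*(t - 5)*(t - 1)*(t^2 - t - 2) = t*(t - 5)*(t - 1)*(t + 1)*(t - 2)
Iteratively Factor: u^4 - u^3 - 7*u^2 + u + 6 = (u + 1)*(u^3 - 2*u^2 - 5*u + 6) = (u - 3)*(u + 1)*(u^2 + u - 2) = (u - 3)*(u - 1)*(u + 1)*(u + 2)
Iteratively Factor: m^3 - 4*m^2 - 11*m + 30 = (m - 2)*(m^2 - 2*m - 15) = (m - 5)*(m - 2)*(m + 3)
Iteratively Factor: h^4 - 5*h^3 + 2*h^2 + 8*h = (h)*(h^3 - 5*h^2 + 2*h + 8) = h*(h + 1)*(h^2 - 6*h + 8) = h*(h - 4)*(h + 1)*(h - 2)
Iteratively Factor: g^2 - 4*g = (g)*(g - 4)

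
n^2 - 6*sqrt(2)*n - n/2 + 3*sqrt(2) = (n - 1/2)*(n - 6*sqrt(2))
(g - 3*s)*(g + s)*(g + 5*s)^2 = g^4 + 8*g^3*s + 2*g^2*s^2 - 80*g*s^3 - 75*s^4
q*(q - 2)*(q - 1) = q^3 - 3*q^2 + 2*q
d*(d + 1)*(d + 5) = d^3 + 6*d^2 + 5*d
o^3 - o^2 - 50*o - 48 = (o - 8)*(o + 1)*(o + 6)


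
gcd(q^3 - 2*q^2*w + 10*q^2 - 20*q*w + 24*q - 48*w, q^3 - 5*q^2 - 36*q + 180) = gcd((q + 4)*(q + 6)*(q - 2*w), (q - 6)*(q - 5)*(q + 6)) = q + 6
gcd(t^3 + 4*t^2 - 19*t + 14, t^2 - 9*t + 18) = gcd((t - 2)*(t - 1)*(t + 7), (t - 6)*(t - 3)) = 1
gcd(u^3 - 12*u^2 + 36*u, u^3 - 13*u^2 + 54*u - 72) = u - 6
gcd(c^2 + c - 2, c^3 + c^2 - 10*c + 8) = c - 1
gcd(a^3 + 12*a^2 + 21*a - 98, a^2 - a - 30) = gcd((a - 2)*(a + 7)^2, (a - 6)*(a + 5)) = 1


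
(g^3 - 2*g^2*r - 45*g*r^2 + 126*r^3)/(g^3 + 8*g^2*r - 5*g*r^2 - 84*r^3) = (g - 6*r)/(g + 4*r)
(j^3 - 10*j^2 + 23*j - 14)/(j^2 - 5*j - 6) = (-j^3 + 10*j^2 - 23*j + 14)/(-j^2 + 5*j + 6)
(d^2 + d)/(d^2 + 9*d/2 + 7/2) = 2*d/(2*d + 7)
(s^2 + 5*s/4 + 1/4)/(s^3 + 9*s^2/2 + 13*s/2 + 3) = (4*s + 1)/(2*(2*s^2 + 7*s + 6))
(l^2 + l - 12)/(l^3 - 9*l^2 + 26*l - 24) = (l + 4)/(l^2 - 6*l + 8)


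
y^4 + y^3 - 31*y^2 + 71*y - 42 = (y - 3)*(y - 2)*(y - 1)*(y + 7)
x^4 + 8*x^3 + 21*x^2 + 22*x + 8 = (x + 1)^2*(x + 2)*(x + 4)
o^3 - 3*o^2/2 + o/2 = o*(o - 1)*(o - 1/2)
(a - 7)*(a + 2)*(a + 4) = a^3 - a^2 - 34*a - 56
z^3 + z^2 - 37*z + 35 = (z - 5)*(z - 1)*(z + 7)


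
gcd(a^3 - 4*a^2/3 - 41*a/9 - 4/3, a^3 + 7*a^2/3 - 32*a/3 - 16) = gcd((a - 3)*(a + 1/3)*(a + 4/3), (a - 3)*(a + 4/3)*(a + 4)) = a^2 - 5*a/3 - 4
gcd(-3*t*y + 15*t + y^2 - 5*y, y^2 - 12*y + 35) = y - 5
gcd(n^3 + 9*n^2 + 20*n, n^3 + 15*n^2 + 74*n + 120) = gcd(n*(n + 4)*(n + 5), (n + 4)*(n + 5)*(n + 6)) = n^2 + 9*n + 20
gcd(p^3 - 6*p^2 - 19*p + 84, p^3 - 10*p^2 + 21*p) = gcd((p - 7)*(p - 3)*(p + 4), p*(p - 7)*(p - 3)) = p^2 - 10*p + 21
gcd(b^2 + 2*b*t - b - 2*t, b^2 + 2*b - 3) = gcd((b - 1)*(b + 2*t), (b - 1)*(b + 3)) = b - 1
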